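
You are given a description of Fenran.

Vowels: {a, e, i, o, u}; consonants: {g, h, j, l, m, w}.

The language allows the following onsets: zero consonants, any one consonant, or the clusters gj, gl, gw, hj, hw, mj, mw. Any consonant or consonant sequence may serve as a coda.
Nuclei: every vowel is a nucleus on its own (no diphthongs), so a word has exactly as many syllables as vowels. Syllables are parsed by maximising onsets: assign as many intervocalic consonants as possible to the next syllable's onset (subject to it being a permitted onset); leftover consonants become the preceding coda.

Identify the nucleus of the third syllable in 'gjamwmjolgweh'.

Vowels present: a, o, e; each is a nucleus, giving 3 syllables.
The third nucleus (vowel 3 from the left) is /e/.

e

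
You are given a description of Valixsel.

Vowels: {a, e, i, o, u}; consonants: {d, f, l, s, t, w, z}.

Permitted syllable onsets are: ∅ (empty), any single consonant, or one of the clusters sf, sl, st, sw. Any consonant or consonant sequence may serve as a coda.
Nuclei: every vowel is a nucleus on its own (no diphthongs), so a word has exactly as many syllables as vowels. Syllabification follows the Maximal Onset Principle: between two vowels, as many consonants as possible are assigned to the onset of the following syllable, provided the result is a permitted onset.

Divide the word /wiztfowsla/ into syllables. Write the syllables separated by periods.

The vowels are i, o, a — 3 nuclei, so 3 syllables.
/i…o/ gap (V1→V2): cluster /ztf/ — the longest permitted-onset suffix is /f/; onset = /f/, preceding coda = /zt/.
/o…a/ gap (V2→V3): /wsl/ — longest licit onset from the right is /sl/, leaving /w/ as coda.

wizt.fow.sla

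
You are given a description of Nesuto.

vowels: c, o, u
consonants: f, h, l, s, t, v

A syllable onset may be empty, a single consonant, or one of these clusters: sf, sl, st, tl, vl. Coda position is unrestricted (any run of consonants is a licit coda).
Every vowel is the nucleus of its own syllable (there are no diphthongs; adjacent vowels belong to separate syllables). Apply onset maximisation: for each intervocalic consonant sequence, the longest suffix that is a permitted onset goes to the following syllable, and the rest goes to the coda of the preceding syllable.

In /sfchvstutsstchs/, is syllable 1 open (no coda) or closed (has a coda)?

Vowels present: c, u, c; each is a nucleus, giving 3 syllables.
Between /c/ (V1) and /u/ (V2): /hvst/; trying suffixes from longest down, /st/ is the first permitted one, so coda /hv/ | onset /st/.
Between /u/ (V2) and /c/ (V3): /tsst/ splits as /ts/ + /st/ (/st/ is the longest suffix that is a licit onset).
Syllabification: sfchv.stuts.stchs.
Syllable 1 is /sfchv/ with coda /hv/, so it is closed.

closed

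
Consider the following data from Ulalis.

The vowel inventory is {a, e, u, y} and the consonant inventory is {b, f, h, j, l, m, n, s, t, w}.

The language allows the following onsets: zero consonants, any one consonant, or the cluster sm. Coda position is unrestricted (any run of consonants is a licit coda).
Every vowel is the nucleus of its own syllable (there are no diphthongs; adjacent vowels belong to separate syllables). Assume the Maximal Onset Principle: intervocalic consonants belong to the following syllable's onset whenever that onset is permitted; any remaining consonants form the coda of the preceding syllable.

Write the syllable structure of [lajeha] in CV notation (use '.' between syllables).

CV.CV.CV

Nuclei (vowels): a, e, a → 3 syllables.
/a…e/ gap (V1→V2): just /j/ — single C goes to the following onset.
/e…a/ gap (V2→V3): /h/ is a single consonant, so it becomes the next onset.
So the parse is la.je.ha.
Mapping each syllable to C/V: /la/ → CV, /je/ → CV, /ha/ → CV.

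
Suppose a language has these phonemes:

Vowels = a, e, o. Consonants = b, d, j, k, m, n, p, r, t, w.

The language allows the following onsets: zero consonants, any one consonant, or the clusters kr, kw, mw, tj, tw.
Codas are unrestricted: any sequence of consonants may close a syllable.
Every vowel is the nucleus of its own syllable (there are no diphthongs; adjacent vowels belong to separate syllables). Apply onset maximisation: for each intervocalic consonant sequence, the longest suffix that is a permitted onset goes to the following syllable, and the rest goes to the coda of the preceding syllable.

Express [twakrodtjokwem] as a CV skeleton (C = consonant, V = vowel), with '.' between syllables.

CCV.CCVC.CCV.CCVC

Vowels present: a, o, o, e; each is a nucleus, giving 4 syllables.
/a…o/ gap (V1→V2): /kr/ — entire cluster is a permitted onset → onset /kr/, coda ∅.
/o…o/ gap (V2→V3): cluster /dtj/ — the longest permitted-onset suffix is /tj/; onset = /tj/, preceding coda = /d/.
/o…e/ gap (V3→V4): /kw/ is a licit onset in full, so it all attaches to the next syllable.
Putting it together: twa.krod.tjo.kwem.
Mapping each syllable to C/V: /twa/ → CCV, /krod/ → CCVC, /tjo/ → CCV, /kwem/ → CCVC.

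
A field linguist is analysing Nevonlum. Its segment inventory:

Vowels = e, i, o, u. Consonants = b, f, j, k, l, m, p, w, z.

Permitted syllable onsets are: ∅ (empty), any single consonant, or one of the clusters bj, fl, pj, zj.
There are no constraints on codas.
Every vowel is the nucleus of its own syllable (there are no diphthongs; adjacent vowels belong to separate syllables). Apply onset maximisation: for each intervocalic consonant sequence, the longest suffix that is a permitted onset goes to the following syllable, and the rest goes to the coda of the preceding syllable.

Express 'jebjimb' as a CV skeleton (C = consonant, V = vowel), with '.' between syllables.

Nuclei (vowels): e, i → 2 syllables.
σ1/σ2 boundary: /bj/ — entire cluster is a permitted onset → onset /bj/, coda ∅.
Syllabification: je.bjimb.
Mapping each syllable to C/V: /je/ → CV, /bjimb/ → CCVCC.

CV.CCVCC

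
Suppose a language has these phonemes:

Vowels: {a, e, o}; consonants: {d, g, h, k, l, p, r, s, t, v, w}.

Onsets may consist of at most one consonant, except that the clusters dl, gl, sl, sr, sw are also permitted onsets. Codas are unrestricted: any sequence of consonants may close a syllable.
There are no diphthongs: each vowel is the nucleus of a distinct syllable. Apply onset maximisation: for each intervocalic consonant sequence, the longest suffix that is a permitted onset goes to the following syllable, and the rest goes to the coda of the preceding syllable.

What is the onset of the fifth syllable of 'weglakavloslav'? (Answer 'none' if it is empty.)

Vowels present: e, a, a, o, a; each is a nucleus, giving 5 syllables.
σ1/σ2 boundary: /gl/ — entire cluster is a permitted onset → onset /gl/, coda ∅.
σ2/σ3 boundary: /k/ is a single consonant, so it becomes the next onset.
σ3/σ4 boundary: /vl/ splits as /v/ + /l/ (/l/ is the longest suffix that is a licit onset).
σ4/σ5 boundary: /sl/ is a licit onset in full, so it all attaches to the next syllable.
So the parse is we.gla.kav.lo.slav.
Syllable 5 is /slav/: onset /sl/, nucleus /a/, coda /v/.

sl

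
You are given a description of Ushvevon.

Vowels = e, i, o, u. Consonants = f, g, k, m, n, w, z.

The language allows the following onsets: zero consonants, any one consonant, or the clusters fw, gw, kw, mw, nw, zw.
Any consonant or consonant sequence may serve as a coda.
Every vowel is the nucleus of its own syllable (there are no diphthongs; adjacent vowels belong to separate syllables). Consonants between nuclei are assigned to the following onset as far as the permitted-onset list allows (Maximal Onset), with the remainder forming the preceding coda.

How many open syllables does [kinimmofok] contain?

Nuclei (vowels): i, i, o, o → 4 syllables.
V1 /i/ – V2 /i/: /n/ → onset of the next syllable (single consonants are always licit onsets).
V2 /i/ – V3 /o/: /mm/ — longest licit onset from the right is /m/, leaving /m/ as coda.
V3 /o/ – V4 /o/: /f/ is a single consonant, so it becomes the next onset.
So the parse is ki.nim.mo.fok.
Classifying each syllable: /ki/ (open), /nim/ (closed), /mo/ (open), /fok/ (closed).
Open syllables: 2.

2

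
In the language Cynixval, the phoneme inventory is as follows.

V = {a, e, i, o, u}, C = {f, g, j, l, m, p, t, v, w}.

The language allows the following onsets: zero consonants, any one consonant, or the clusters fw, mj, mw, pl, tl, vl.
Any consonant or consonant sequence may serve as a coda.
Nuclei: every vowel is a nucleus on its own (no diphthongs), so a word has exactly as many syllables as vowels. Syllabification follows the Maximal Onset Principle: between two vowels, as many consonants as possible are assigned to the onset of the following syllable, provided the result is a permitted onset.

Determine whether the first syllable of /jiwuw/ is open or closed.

open

Nuclei (vowels): i, u → 2 syllables.
σ1/σ2 boundary: /w/ → onset of the next syllable (single consonants are always licit onsets).
Result: ji.wuw.
Syllable 1 is /ji/; it ends in its nucleus with no coda, so it is open.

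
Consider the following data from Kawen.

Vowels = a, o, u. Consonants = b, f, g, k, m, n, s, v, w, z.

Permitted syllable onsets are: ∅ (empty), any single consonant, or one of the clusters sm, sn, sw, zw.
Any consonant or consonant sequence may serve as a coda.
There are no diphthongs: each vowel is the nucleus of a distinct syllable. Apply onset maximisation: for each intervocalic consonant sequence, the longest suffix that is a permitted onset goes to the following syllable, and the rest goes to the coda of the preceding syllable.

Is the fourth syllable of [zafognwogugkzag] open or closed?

closed

The vowels are a, o, o, u, a — 5 nuclei, so 5 syllables.
V1 /a/ – V2 /o/: /f/ → onset of the next syllable (single consonants are always licit onsets).
V2 /o/ – V3 /o/: cluster /gnw/ — the longest permitted-onset suffix is /w/; onset = /w/, preceding coda = /gn/.
V3 /o/ – V4 /u/: just /g/ — single C goes to the following onset.
V4 /u/ – V5 /a/: /gkz/ splits as /gk/ + /z/ (/z/ is the longest suffix that is a licit onset).
Result: za.fogn.wo.gugk.zag.
Syllable 4 is /gugk/ with coda /gk/, so it is closed.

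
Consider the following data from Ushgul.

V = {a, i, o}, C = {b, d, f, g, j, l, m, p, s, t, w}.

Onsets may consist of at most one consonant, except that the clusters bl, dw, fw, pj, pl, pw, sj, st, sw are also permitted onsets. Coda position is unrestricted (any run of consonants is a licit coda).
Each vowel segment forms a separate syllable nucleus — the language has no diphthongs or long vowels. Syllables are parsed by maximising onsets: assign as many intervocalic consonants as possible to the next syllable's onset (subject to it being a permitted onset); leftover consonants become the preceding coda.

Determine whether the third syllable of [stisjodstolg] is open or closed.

The vowels are i, o, o — 3 nuclei, so 3 syllables.
Between /i/ (V1) and /o/ (V2): /sj/ — entire cluster is a permitted onset → onset /sj/, coda ∅.
Between /o/ (V2) and /o/ (V3): /dst/ — longest licit onset from the right is /st/, leaving /d/ as coda.
Result: sti.sjod.stolg.
Syllable 3 is /stolg/ with coda /lg/, so it is closed.

closed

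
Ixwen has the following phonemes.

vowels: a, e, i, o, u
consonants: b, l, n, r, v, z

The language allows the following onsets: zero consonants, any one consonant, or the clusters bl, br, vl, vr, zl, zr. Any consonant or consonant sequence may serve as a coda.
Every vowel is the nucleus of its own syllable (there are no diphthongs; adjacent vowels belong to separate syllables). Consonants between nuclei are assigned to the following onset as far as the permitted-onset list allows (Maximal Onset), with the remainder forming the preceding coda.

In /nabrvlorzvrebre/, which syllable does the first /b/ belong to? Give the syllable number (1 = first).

The vowels are a, o, e, e — 4 nuclei, so 4 syllables.
σ1/σ2 boundary: cluster /brvl/ — the longest permitted-onset suffix is /vl/; onset = /vl/, preceding coda = /br/.
σ2/σ3 boundary: cluster /rzvr/ — the longest permitted-onset suffix is /vr/; onset = /vr/, preceding coda = /rz/.
σ3/σ4 boundary: cluster /br/ — /br/ is itself a permitted onset, so the whole cluster goes right; preceding coda = ∅.
Result: nabr.vlorz.vre.bre.
The first /b/ is in the coda of syllable 1 (/nabr/).

1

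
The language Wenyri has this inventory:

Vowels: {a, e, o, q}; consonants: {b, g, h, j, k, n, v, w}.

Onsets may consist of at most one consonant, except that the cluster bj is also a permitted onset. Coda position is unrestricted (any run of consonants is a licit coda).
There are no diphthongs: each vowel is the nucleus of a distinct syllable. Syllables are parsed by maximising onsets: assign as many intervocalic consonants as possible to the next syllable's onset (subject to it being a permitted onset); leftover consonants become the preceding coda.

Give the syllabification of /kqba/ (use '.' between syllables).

Nuclei (vowels): q, a → 2 syllables.
/q…a/ gap (V1→V2): /b/ → onset of the next syllable (single consonants are always licit onsets).

kq.ba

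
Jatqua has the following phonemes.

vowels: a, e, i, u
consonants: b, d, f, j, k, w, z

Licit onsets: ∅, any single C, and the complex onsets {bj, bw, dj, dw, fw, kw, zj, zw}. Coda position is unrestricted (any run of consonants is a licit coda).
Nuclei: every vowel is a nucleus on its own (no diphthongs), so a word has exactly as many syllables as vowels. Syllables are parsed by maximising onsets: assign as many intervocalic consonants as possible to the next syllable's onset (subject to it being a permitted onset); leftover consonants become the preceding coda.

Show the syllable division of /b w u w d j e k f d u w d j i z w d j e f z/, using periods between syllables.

The vowels are u, e, u, i, e — 5 nuclei, so 5 syllables.
V1 /u/ – V2 /e/: /wdj/ splits as /w/ + /dj/ (/dj/ is the longest suffix that is a licit onset).
V2 /e/ – V3 /u/: cluster /kfd/ — the longest permitted-onset suffix is /d/; onset = /d/, preceding coda = /kf/.
V3 /u/ – V4 /i/: cluster /wdj/ — the longest permitted-onset suffix is /dj/; onset = /dj/, preceding coda = /w/.
V4 /i/ – V5 /e/: /zwdj/; trying suffixes from longest down, /dj/ is the first permitted one, so coda /zw/ | onset /dj/.

bwuw.djekf.duw.djizw.djefz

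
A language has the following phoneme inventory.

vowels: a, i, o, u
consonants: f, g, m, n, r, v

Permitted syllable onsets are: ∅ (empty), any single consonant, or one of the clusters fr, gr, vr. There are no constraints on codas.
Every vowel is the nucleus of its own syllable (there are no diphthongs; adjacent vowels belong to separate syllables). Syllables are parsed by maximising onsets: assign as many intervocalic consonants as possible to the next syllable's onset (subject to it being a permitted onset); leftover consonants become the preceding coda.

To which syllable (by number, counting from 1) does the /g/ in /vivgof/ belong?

2

The vowels are i, o — 2 nuclei, so 2 syllables.
Between /i/ (V1) and /o/ (V2): cluster /vg/ — the longest permitted-onset suffix is /g/; onset = /g/, preceding coda = /v/.
Result: viv.gof.
The /g/ is in the onset of syllable 2 (/gof/).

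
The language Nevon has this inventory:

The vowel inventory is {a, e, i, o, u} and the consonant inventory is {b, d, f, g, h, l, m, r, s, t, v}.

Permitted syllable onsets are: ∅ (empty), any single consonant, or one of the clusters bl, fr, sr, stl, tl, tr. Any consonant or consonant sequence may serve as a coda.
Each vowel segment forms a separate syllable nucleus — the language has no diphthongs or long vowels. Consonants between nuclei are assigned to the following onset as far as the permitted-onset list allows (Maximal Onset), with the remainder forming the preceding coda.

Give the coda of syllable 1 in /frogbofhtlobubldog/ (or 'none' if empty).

g

Vowels present: o, o, o, u, o; each is a nucleus, giving 5 syllables.
Between /o/ (V1) and /o/ (V2): /gb/ — longest licit onset from the right is /b/, leaving /g/ as coda.
Between /o/ (V2) and /o/ (V3): /fhtl/ — longest licit onset from the right is /tl/, leaving /fh/ as coda.
Between /o/ (V3) and /u/ (V4): /b/ → onset of the next syllable (single consonants are always licit onsets).
Between /u/ (V4) and /o/ (V5): /bld/ splits as /bl/ + /d/ (/d/ is the longest suffix that is a licit onset).
Syllabification: frog.bofh.tlo.bubl.dog.
Syllable 1 is /frog/: onset /fr/, nucleus /o/, coda /g/.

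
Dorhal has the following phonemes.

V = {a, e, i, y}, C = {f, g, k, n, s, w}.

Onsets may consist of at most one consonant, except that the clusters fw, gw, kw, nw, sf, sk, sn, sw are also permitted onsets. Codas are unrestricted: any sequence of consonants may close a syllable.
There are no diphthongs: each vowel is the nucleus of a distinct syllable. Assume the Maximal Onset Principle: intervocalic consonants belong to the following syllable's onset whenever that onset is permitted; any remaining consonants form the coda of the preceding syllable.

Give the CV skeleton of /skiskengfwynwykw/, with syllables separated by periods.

The vowels are i, e, y, y — 4 nuclei, so 4 syllables.
Between /i/ (V1) and /e/ (V2): cluster /sk/ — /sk/ is itself a permitted onset, so the whole cluster goes right; preceding coda = ∅.
Between /e/ (V2) and /y/ (V3): cluster /ngfw/ — the longest permitted-onset suffix is /fw/; onset = /fw/, preceding coda = /ng/.
Between /y/ (V3) and /y/ (V4): cluster /nw/ — /nw/ is itself a permitted onset, so the whole cluster goes right; preceding coda = ∅.
Putting it together: ski.skeng.fwy.nwykw.
Mapping each syllable to C/V: /ski/ → CCV, /skeng/ → CCVCC, /fwy/ → CCV, /nwykw/ → CCVCC.

CCV.CCVCC.CCV.CCVCC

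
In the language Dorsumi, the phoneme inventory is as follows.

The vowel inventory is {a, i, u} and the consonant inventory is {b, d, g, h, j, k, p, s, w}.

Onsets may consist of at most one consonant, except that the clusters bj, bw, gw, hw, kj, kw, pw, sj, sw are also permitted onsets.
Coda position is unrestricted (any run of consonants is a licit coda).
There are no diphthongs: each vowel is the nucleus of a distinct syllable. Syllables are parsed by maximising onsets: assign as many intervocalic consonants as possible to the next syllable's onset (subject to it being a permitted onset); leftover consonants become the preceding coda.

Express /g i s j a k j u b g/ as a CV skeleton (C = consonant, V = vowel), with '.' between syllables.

CV.CCV.CCVCC

The vowels are i, a, u — 3 nuclei, so 3 syllables.
Between /i/ (V1) and /a/ (V2): /sj/ — entire cluster is a permitted onset → onset /sj/, coda ∅.
Between /a/ (V2) and /u/ (V3): /kj/ — entire cluster is a permitted onset → onset /kj/, coda ∅.
Syllabification: gi.sja.kjubg.
Mapping each syllable to C/V: /gi/ → CV, /sja/ → CCV, /kjubg/ → CCVCC.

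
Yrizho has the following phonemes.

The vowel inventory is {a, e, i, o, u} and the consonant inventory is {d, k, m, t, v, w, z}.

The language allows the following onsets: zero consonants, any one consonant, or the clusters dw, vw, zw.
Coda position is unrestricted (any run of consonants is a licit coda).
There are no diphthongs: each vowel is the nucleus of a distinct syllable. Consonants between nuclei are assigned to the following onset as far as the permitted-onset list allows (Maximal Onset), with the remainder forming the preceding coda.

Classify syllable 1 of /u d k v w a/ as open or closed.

closed

Nuclei (vowels): u, a → 2 syllables.
σ1/σ2 boundary: /dkvw/ — longest licit onset from the right is /vw/, leaving /dk/ as coda.
Result: udk.vwa.
Syllable 1 is /udk/ with coda /dk/, so it is closed.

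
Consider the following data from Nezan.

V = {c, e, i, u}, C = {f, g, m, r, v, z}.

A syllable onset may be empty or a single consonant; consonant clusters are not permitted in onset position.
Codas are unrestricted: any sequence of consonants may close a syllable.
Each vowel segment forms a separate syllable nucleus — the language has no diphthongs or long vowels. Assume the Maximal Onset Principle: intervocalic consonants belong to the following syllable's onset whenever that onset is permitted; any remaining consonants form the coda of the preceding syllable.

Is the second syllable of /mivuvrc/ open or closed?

The vowels are i, u, c — 3 nuclei, so 3 syllables.
/i…u/ gap (V1→V2): /v/ is a single consonant, so it becomes the next onset.
/u…c/ gap (V2→V3): /vr/ — longest licit onset from the right is /r/, leaving /v/ as coda.
Putting it together: mi.vuv.rc.
Syllable 2 is /vuv/ with coda /v/, so it is closed.

closed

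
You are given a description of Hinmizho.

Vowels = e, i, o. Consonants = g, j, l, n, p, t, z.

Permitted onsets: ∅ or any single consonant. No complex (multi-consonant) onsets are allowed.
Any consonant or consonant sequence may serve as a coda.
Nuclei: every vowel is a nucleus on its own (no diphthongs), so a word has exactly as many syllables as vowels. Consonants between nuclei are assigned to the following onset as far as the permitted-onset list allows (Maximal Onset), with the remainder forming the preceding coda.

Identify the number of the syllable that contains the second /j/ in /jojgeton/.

1

The vowels are o, e, o — 3 nuclei, so 3 syllables.
Between /o/ (V1) and /e/ (V2): cluster /jg/ — the longest permitted-onset suffix is /g/; onset = /g/, preceding coda = /j/.
Between /e/ (V2) and /o/ (V3): /t/ is a single consonant, so it becomes the next onset.
Syllabification: joj.ge.ton.
The second /j/ is in the coda of syllable 1 (/joj/).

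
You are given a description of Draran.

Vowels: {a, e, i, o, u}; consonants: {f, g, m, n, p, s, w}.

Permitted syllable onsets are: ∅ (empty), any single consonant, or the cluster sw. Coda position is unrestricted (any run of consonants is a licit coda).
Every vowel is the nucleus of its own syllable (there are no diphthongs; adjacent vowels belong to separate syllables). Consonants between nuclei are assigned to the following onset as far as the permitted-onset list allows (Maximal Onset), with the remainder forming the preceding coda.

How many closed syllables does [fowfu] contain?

1

Vowels present: o, u; each is a nucleus, giving 2 syllables.
Between /o/ (V1) and /u/ (V2): cluster /wf/ — the longest permitted-onset suffix is /f/; onset = /f/, preceding coda = /w/.
Syllabification: fow.fu.
Classifying each syllable: /fow/ (closed), /fu/ (open).
Closed syllables: 1.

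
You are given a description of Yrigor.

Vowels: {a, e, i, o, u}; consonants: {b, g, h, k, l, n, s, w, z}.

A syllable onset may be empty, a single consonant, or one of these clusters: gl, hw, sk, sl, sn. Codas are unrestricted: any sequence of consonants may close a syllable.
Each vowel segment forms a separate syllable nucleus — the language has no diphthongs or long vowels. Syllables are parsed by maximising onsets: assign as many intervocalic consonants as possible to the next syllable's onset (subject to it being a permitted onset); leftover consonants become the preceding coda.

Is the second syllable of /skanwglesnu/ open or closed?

open

Vowels present: a, e, u; each is a nucleus, giving 3 syllables.
σ1/σ2 boundary: cluster /nwgl/ — the longest permitted-onset suffix is /gl/; onset = /gl/, preceding coda = /nw/.
σ2/σ3 boundary: /sn/ is a licit onset in full, so it all attaches to the next syllable.
Syllabification: skanw.gle.snu.
Syllable 2 is /gle/; it ends in its nucleus with no coda, so it is open.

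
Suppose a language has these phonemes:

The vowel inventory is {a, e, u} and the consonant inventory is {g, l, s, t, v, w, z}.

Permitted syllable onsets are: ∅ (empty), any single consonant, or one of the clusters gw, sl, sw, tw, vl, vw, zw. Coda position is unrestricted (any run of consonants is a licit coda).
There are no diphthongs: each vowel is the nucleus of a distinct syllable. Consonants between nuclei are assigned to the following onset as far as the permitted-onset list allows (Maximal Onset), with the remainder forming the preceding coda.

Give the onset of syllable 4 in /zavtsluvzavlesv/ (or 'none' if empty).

vl

The vowels are a, u, a, e — 4 nuclei, so 4 syllables.
V1 /a/ – V2 /u/: /vtsl/ — longest licit onset from the right is /sl/, leaving /vt/ as coda.
V2 /u/ – V3 /a/: /vz/ — longest licit onset from the right is /z/, leaving /v/ as coda.
V3 /a/ – V4 /e/: /vl/ — entire cluster is a permitted onset → onset /vl/, coda ∅.
Syllabification: zavt.sluv.za.vlesv.
Syllable 4 is /vlesv/: onset /vl/, nucleus /e/, coda /sv/.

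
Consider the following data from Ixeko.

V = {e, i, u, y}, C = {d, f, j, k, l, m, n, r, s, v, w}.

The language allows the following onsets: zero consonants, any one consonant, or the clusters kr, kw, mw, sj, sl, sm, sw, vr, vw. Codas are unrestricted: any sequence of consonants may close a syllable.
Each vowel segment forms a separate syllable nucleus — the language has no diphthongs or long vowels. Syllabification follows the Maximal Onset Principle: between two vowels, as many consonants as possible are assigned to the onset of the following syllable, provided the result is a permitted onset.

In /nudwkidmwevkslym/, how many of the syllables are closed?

Nuclei (vowels): u, i, e, y → 4 syllables.
σ1/σ2 boundary: /dwk/; trying suffixes from longest down, /k/ is the first permitted one, so coda /dw/ | onset /k/.
σ2/σ3 boundary: cluster /dmw/ — the longest permitted-onset suffix is /mw/; onset = /mw/, preceding coda = /d/.
σ3/σ4 boundary: /vksl/ — longest licit onset from the right is /sl/, leaving /vk/ as coda.
Result: nudw.kid.mwevk.slym.
Classifying each syllable: /nudw/ (closed), /kid/ (closed), /mwevk/ (closed), /slym/ (closed).
Closed syllables: 4.

4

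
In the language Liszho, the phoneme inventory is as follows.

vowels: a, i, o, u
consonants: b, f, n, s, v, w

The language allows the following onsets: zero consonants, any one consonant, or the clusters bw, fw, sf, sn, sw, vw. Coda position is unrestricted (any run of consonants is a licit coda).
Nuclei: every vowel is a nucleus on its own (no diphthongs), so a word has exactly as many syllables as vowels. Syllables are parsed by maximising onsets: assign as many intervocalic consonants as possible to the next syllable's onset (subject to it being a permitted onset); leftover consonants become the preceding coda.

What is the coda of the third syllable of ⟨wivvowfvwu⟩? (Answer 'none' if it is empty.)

Nuclei (vowels): i, o, u → 3 syllables.
σ1/σ2 boundary: /vv/ — longest licit onset from the right is /v/, leaving /v/ as coda.
σ2/σ3 boundary: /wfvw/ splits as /wf/ + /vw/ (/vw/ is the longest suffix that is a licit onset).
So the parse is wiv.vowf.vwu.
Syllable 3 is /vwu/: onset /vw/, nucleus /u/, coda ∅.

none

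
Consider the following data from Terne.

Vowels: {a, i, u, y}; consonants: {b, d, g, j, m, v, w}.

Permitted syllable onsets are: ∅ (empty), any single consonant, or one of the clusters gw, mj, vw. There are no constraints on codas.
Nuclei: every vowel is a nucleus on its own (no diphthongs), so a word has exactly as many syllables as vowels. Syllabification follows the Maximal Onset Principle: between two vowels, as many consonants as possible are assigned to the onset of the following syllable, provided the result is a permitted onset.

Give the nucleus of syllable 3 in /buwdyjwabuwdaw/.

a

Nuclei (vowels): u, y, a, u, a → 5 syllables.
The third nucleus (vowel 3 from the left) is /a/.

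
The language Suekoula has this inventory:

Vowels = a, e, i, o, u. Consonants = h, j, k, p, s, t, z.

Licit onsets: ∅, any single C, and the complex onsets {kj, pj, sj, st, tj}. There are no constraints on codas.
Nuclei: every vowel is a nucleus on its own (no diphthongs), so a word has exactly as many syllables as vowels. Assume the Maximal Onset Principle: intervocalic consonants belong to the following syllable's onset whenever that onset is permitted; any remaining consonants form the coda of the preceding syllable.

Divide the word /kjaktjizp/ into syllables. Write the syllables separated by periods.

The vowels are a, i — 2 nuclei, so 2 syllables.
σ1/σ2 boundary: /ktj/ splits as /k/ + /tj/ (/tj/ is the longest suffix that is a licit onset).

kjak.tjizp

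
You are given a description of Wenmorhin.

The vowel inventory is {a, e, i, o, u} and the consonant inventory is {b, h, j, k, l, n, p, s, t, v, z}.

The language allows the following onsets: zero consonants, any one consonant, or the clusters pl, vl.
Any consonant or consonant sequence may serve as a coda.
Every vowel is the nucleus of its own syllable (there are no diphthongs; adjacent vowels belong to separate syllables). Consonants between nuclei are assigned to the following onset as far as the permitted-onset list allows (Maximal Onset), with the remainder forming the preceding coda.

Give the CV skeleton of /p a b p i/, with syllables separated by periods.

The vowels are a, i — 2 nuclei, so 2 syllables.
Between /a/ (V1) and /i/ (V2): /bp/ — longest licit onset from the right is /p/, leaving /b/ as coda.
Syllabification: pab.pi.
Mapping each syllable to C/V: /pab/ → CVC, /pi/ → CV.

CVC.CV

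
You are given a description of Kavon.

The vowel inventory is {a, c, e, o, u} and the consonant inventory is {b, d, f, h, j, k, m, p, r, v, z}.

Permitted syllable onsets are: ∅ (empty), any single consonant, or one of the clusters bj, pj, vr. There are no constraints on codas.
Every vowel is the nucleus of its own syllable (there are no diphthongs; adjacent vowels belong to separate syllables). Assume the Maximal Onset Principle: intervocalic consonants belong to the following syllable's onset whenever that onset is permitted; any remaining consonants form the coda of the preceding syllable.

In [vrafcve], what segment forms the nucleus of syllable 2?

The vowels are a, c, e — 3 nuclei, so 3 syllables.
The second nucleus (vowel 2 from the left) is /c/.

c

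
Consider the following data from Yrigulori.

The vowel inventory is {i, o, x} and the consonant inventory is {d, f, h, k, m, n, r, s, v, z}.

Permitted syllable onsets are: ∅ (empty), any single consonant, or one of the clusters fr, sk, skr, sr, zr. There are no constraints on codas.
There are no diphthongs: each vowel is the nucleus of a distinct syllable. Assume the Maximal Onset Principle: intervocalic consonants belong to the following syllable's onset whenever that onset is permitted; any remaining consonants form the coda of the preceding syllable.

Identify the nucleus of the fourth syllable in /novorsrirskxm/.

Vowels present: o, o, i, x; each is a nucleus, giving 4 syllables.
The fourth nucleus (vowel 4 from the left) is /x/.

x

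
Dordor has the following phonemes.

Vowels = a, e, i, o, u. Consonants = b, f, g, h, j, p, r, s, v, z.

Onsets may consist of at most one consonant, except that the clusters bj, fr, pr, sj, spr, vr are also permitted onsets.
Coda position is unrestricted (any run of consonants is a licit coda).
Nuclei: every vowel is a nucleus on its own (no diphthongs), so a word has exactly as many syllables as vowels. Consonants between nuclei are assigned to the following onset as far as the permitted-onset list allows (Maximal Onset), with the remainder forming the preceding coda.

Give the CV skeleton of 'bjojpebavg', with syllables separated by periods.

CCVC.CV.CVCC

Nuclei (vowels): o, e, a → 3 syllables.
V1 /o/ – V2 /e/: cluster /jp/ — the longest permitted-onset suffix is /p/; onset = /p/, preceding coda = /j/.
V2 /e/ – V3 /a/: /b/ is a single consonant, so it becomes the next onset.
Syllabification: bjoj.pe.bavg.
Mapping each syllable to C/V: /bjoj/ → CCVC, /pe/ → CV, /bavg/ → CVCC.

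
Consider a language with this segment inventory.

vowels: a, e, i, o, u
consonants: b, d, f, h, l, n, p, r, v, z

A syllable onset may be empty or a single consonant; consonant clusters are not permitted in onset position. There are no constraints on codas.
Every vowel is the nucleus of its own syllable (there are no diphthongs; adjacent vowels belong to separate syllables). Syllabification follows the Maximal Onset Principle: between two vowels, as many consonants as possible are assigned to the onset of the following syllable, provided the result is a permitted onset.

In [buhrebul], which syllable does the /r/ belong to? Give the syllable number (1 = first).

The vowels are u, e, u — 3 nuclei, so 3 syllables.
Between /u/ (V1) and /e/ (V2): cluster /hr/ — the longest permitted-onset suffix is /r/; onset = /r/, preceding coda = /h/.
Between /e/ (V2) and /u/ (V3): /b/ → onset of the next syllable (single consonants are always licit onsets).
Putting it together: buh.re.bul.
The /r/ is in the onset of syllable 2 (/re/).

2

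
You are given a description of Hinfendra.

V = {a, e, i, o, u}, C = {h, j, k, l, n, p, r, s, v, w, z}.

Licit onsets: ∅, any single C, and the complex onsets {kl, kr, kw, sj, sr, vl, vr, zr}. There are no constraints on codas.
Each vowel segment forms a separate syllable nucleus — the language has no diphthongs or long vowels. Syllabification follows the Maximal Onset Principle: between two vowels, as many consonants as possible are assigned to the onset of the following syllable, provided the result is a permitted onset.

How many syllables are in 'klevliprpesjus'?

4

The vowels are e, i, e, u — 4 nuclei, so 4 syllables.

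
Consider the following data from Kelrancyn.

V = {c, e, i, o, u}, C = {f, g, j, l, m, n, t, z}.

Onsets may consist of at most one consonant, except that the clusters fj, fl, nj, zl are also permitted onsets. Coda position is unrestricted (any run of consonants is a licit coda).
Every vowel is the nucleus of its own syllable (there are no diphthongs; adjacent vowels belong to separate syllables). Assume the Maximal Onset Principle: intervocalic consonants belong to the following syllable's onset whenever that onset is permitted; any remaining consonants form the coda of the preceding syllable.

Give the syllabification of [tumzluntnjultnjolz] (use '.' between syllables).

tum.zlunt.njult.njolz

Vowels present: u, u, u, o; each is a nucleus, giving 4 syllables.
V1 /u/ – V2 /u/: /mzl/ splits as /m/ + /zl/ (/zl/ is the longest suffix that is a licit onset).
V2 /u/ – V3 /u/: /ntnj/ splits as /nt/ + /nj/ (/nj/ is the longest suffix that is a licit onset).
V3 /u/ – V4 /o/: /ltnj/; trying suffixes from longest down, /nj/ is the first permitted one, so coda /lt/ | onset /nj/.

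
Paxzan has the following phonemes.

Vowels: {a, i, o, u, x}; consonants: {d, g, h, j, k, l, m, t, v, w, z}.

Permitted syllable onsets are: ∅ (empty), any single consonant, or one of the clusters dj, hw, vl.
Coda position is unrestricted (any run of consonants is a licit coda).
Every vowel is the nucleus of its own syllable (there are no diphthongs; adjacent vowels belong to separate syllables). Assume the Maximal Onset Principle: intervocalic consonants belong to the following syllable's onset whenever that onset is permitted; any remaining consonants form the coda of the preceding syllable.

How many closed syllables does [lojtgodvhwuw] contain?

3

Vowels present: o, o, u; each is a nucleus, giving 3 syllables.
Between /o/ (V1) and /o/ (V2): /jtg/ splits as /jt/ + /g/ (/g/ is the longest suffix that is a licit onset).
Between /o/ (V2) and /u/ (V3): /dvhw/; trying suffixes from longest down, /hw/ is the first permitted one, so coda /dv/ | onset /hw/.
Syllabification: lojt.godv.hwuw.
Classifying each syllable: /lojt/ (closed), /godv/ (closed), /hwuw/ (closed).
Closed syllables: 3.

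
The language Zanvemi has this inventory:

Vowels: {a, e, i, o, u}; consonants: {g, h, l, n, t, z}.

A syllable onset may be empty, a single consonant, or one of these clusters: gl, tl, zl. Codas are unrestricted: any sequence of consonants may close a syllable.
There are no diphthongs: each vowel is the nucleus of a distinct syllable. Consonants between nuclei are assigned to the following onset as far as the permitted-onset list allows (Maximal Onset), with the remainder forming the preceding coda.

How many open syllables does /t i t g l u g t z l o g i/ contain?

2

The vowels are i, u, o, i — 4 nuclei, so 4 syllables.
/i…u/ gap (V1→V2): cluster /tgl/ — the longest permitted-onset suffix is /gl/; onset = /gl/, preceding coda = /t/.
/u…o/ gap (V2→V3): cluster /gtzl/ — the longest permitted-onset suffix is /zl/; onset = /zl/, preceding coda = /gt/.
/o…i/ gap (V3→V4): /g/ is a single consonant, so it becomes the next onset.
Result: tit.glugt.zlo.gi.
Classifying each syllable: /tit/ (closed), /glugt/ (closed), /zlo/ (open), /gi/ (open).
Open syllables: 2.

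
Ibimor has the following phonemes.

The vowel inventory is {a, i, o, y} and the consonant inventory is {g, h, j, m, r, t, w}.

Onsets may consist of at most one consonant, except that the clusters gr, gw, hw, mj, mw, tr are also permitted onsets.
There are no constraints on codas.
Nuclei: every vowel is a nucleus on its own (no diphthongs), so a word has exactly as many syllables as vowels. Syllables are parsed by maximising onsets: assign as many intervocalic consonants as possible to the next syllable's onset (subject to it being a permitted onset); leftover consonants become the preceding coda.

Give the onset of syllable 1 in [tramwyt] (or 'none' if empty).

tr

Nuclei (vowels): a, y → 2 syllables.
V1 /a/ – V2 /y/: /mw/ is a licit onset in full, so it all attaches to the next syllable.
So the parse is tra.mwyt.
Syllable 1 is /tra/: onset /tr/, nucleus /a/, coda ∅.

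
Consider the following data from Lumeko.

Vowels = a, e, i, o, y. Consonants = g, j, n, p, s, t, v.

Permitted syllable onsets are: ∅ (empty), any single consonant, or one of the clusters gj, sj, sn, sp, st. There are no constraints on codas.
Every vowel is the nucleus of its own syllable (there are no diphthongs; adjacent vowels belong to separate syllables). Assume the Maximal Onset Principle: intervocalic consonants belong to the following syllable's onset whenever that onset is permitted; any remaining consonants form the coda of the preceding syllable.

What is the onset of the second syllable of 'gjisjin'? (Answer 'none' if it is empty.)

The vowels are i, i — 2 nuclei, so 2 syllables.
Between /i/ (V1) and /i/ (V2): /sj/ — entire cluster is a permitted onset → onset /sj/, coda ∅.
So the parse is gji.sjin.
Syllable 2 is /sjin/: onset /sj/, nucleus /i/, coda /n/.

sj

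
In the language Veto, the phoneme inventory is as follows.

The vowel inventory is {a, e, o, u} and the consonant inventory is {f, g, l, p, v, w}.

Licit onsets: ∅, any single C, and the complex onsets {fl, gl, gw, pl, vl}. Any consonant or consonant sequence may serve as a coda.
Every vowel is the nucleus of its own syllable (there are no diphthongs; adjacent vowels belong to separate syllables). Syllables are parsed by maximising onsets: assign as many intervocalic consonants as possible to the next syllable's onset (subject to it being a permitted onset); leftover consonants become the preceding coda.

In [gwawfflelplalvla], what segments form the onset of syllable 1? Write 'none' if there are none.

gw

Vowels present: a, e, a, a; each is a nucleus, giving 4 syllables.
σ1/σ2 boundary: /wffl/ splits as /wf/ + /fl/ (/fl/ is the longest suffix that is a licit onset).
σ2/σ3 boundary: cluster /lpl/ — the longest permitted-onset suffix is /pl/; onset = /pl/, preceding coda = /l/.
σ3/σ4 boundary: /lvl/ splits as /l/ + /vl/ (/vl/ is the longest suffix that is a licit onset).
Putting it together: gwawf.flel.plal.vla.
Syllable 1 is /gwawf/: onset /gw/, nucleus /a/, coda /wf/.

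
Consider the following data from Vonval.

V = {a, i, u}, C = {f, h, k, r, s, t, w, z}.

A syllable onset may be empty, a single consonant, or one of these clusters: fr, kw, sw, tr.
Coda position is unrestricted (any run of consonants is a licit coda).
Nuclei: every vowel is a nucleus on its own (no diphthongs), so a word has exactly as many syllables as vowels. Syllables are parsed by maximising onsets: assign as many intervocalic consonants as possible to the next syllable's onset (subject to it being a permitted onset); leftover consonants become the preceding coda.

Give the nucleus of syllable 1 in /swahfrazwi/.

a

Vowels present: a, a, i; each is a nucleus, giving 3 syllables.
The first nucleus (vowel 1 from the left) is /a/.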